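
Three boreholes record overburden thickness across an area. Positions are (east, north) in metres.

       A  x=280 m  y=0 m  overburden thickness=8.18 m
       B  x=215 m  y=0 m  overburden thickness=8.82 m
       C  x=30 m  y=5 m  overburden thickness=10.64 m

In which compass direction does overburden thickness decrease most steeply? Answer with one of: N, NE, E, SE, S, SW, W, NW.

Taking A as reference: B−A = (-65, 0, +0.64); C−A = (-250, 5, +2.46).
Determinant of the coordinate differences = (-65)·5 − (-250)·0 = -325.
∂d/∂x = [(+0.64)·5 − (+2.46)·0] / -325 = -0.009846
∂d/∂y = [(-65)·(+2.46) − (-250)·(+0.64)] / -325 = -0.0003077
Steepest decrease is along −∇f = (+0.009846 E, +0.0003077 N) → east.

E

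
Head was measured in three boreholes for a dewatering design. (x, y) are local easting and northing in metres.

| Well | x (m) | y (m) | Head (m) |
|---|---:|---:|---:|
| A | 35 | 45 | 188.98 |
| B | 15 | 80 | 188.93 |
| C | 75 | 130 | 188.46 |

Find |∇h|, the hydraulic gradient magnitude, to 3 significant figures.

With h = a·x + b·y + c and A as origin, the differences give:
  (-20)·a + 35·b = -0.05
  40·a + 85·b = -0.52
Eliminate b (×85 and ×35, subtract): -3100·a = 13.950 → a = ∂h/∂x = -0.004500
Back-substitute: b = ∂h/∂y = -0.004000.
|∇h| = √(-0.004500² + -0.004000²) = 0.006021

0.00602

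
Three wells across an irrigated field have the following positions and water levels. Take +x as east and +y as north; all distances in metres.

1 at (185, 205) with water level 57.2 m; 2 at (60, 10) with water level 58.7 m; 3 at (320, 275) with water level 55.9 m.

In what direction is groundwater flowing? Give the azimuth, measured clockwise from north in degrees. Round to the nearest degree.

075°

Taking 1 as reference: 2−1 = (-125, -195, +1.5); 3−1 = (135, 70, -1.3).
Determinant of the coordinate differences = (-125)·70 − 135·(-195) = 17575.
∂h/∂x = [(+1.5)·70 − (-1.3)·(-195)] / 17575 = -0.008450
∂h/∂y = [(-125)·(-1.3) − 135·(+1.5)] / 17575 = -0.002276
Flow direction (−∇h) has components (+0.008450 E, +0.002276 N).
Azimuth = atan2(E, N) = atan2(+0.008450, +0.002276) = 74.9° ≈ 075°.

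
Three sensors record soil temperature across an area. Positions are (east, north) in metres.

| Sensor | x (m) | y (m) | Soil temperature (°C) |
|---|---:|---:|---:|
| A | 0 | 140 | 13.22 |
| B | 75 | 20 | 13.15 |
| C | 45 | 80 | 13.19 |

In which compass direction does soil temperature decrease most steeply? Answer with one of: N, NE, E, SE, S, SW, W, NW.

SW

With T = a·x + b·y + c and A as origin, the differences give:
  75·a + (-120)·b = -0.07
  45·a + (-60)·b = -0.03
Eliminate b (×(-60) and ×(-120), subtract): 900·a = 0.600 → a = ∂T/∂x = +0.0006667
Back-substitute: b = ∂T/∂y = +0.0010000.
Steepest decrease is along −∇f = (-0.0006667 E, -0.0010000 N) → southwest.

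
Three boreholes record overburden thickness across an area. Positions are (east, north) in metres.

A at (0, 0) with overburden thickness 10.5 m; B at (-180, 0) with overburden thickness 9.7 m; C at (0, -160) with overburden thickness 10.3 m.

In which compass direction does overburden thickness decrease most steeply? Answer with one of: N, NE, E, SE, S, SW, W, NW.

W

∂d/∂x = (9.7 − 10.5) / (-180 − 0) = +0.004444
∂d/∂y = (10.3 − 10.5) / (-160 − 0) = +0.001250
Steepest decrease is along −∇f = (-0.004444 E, -0.001250 N) → west.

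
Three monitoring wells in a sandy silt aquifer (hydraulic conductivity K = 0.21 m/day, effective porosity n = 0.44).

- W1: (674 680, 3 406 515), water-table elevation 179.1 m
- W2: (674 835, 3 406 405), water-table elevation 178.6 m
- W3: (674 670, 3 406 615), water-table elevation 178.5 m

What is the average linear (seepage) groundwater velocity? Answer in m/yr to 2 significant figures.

1.8 m/yr

Differences from W1: to W2 (Δx, Δy, Δh) = (155, -110, -0.5); to W3 = (-10, 100, -0.6).
Determinant of the coordinate differences = 155·100 − (-10)·(-110) = 14400.
∂h/∂x = [(-0.5)·100 − (-0.6)·(-110)] / 14400 = -0.008056
∂h/∂y = [155·(-0.6) − (-10)·(-0.5)] / 14400 = -0.006806
|∇h| = √(-0.008056² + -0.006806²) = 0.01055
Seepage velocity v = K·i/n = 0.21 × 0.01055 / 0.44 = 0.005035 m/day = 1.839 m/yr.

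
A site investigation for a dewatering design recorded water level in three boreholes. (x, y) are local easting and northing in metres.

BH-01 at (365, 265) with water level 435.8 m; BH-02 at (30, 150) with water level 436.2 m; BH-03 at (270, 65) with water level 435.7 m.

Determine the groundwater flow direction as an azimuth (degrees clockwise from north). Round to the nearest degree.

Taking BH-01 as reference: BH-02−BH-01 = (-335, -115, +0.4); BH-03−BH-01 = (-95, -200, -0.1).
Solve a·Δx + b·Δy = Δh: det = (-335)·(-200) − (-95)·(-115) = 56075.
∂h/∂x = [(+0.4)·(-200) − (-0.1)·(-115)] / 56075 = -0.001632
∂h/∂y = [(-335)·(-0.1) − (-95)·(+0.4)] / 56075 = +0.001275
Flow direction (−∇h) has components (+0.001632 E, -0.001275 N).
Azimuth = atan2(E, N) = atan2(+0.001632, -0.001275) = 128.0° ≈ 128°.

128°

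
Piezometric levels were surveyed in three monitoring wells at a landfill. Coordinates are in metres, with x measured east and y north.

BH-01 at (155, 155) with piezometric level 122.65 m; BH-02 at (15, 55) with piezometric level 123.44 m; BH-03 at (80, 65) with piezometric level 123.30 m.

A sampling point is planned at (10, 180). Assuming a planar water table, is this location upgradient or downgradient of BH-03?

With h = a·x + b·y + c and BH-01 as origin, the differences give:
  (-140)·a + (-100)·b = +0.79
  (-75)·a + (-90)·b = +0.65
Eliminate b (×(-90) and ×(-100), subtract): 5100·a = -6.100 → a = ∂h/∂x = -0.001196
Back-substitute: b = ∂h/∂y = -0.006225.
Head at (10, 180) = 122.65 + (-0.001196)·(-145) + (-0.006225)·(25) = 122.67 m.
That is lower than the 123.30 m at BH-03, so the point is downgradient.

downgradient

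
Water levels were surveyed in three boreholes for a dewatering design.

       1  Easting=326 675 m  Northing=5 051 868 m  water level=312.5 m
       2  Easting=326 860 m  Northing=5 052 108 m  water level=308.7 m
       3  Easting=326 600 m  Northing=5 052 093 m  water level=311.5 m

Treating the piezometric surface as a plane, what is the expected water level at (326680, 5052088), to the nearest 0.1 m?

Differences from 1: to 2 (Δx, Δy, Δh) = (185, 240, -3.8); to 3 = (-75, 225, -1.0).
Solve a·Δx + b·Δy = Δh: det = 185·225 − (-75)·240 = 59625.
∂h/∂x = [(-3.8)·225 − (-1.0)·240] / 59625 = -0.01031
∂h/∂y = [185·(-1.0) − (-75)·(-3.8)] / 59625 = -0.007883
h(326680, 5052088) = 312.5 + (-0.01031)·(5) + (-0.007883)·(220) = 312.5 -0.052 -1.734 = 310.714 m.

310.7 m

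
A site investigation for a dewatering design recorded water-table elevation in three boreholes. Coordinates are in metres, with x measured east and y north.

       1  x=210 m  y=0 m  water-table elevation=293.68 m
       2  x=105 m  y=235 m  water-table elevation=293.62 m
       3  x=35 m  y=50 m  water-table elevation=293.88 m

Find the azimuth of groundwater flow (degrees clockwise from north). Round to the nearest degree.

058°

With h = a·x + b·y + c and 1 as origin, the differences give:
  (-105)·a + 235·b = -0.06
  (-175)·a + 50·b = +0.20
Eliminate b (×50 and ×235, subtract): 35875·a = -50.000 → a = ∂h/∂x = -0.001394
Back-substitute: b = ∂h/∂y = -0.0008780.
Flow direction (−∇h) has components (+0.001394 E, +0.0008780 N).
Azimuth = atan2(E, N) = atan2(+0.001394, +0.0008780) = 57.8° ≈ 058°.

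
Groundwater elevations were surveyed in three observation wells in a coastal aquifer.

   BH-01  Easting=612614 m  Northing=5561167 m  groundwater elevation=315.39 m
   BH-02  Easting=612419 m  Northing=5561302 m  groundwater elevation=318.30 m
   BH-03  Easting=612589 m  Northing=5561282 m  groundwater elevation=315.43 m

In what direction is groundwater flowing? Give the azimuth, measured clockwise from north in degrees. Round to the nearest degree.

Taking BH-01 as reference: BH-02−BH-01 = (-195, 135, +2.91); BH-03−BH-01 = (-25, 115, +0.04).
Determinant of the coordinate differences = (-195)·115 − (-25)·135 = -19050.
∂h/∂x = [(+2.91)·115 − (+0.04)·135] / -19050 = -0.01728
∂h/∂y = [(-195)·(+0.04) − (-25)·(+2.91)] / -19050 = -0.003409
Flow direction (−∇h) has components (+0.01728 E, +0.003409 N).
Azimuth = atan2(E, N) = atan2(+0.01728, +0.003409) = 78.8° ≈ 079°.

079°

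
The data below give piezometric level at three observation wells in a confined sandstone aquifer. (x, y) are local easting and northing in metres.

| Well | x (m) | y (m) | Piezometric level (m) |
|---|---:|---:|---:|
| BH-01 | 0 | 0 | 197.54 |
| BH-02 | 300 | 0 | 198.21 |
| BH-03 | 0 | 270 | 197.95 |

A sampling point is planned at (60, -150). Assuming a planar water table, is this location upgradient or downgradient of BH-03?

downgradient

∂h/∂x = (198.21 − 197.54) / (300 − 0) = +0.002233
∂h/∂y = (197.95 − 197.54) / (270 − 0) = +0.001519
Head at (60, -150) = 197.54 + (+0.002233)·(60) + (+0.001519)·(-150) = 197.45 m.
That is lower than the 197.95 m at BH-03, so the point is downgradient.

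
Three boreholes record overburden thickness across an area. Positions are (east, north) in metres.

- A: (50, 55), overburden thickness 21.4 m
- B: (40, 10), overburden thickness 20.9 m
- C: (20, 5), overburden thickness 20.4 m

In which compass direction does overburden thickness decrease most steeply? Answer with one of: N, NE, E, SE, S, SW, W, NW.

With d = a·x + b·y + c and A as origin, the differences give:
  (-10)·a + (-45)·b = -0.5
  (-30)·a + (-50)·b = -1.0
Eliminate b (×(-50) and ×(-45), subtract): -850·a = -20.00 → a = ∂d/∂x = +0.02353
Back-substitute: b = ∂d/∂y = +0.005882.
Steepest decrease is along −∇f = (-0.02353 E, -0.005882 N) → west.

W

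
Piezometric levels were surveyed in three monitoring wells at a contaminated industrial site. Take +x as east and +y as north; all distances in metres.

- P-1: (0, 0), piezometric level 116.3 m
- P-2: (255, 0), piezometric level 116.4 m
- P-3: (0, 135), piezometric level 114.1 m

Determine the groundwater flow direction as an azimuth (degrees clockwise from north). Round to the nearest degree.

359°

∂h/∂x = (116.4 − 116.3) / (255 − 0) = +0.0003922
∂h/∂y = (114.1 − 116.3) / (135 − 0) = -0.01630
Flow direction (−∇h) has components (-0.0003922 E, +0.01630 N).
Azimuth = atan2(E, N) = atan2(-0.0003922, +0.01630) = 358.6° ≈ 359°.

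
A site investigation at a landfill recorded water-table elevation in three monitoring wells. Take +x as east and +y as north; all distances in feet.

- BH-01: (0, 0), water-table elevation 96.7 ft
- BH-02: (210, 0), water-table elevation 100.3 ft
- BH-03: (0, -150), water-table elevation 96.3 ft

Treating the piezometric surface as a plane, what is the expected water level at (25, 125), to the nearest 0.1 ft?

97.5 ft

∂h/∂x = (100.3 − 96.7) / (210 − 0) = +0.01714
∂h/∂y = (96.3 − 96.7) / (-150 − 0) = +0.002667
h(25, 125) = 96.7 + (+0.01714)·(25) + (+0.002667)·(125) = 96.7 +0.429 +0.333 = 97.462 ft.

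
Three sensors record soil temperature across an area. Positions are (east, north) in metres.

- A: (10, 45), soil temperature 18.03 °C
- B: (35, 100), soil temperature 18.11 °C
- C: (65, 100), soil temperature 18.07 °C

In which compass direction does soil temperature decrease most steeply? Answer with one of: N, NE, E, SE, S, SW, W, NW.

Differences from A: to B (Δx, Δy, Δh) = (25, 55, +0.08); to C = (55, 55, +0.04).
Determinant of the coordinate differences = 25·55 − 55·55 = -1650.
∂T/∂x = [(+0.08)·55 − (+0.04)·55] / -1650 = -0.001333
∂T/∂y = [25·(+0.04) − 55·(+0.08)] / -1650 = +0.002061
Steepest decrease is along −∇f = (+0.001333 E, -0.002061 N) → southeast.

SE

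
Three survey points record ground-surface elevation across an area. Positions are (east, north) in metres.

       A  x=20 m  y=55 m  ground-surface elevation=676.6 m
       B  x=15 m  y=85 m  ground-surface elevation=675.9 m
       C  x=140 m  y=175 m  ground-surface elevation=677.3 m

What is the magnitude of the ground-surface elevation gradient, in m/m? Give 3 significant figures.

0.0315 m/m

Taking A as reference: B−A = (-5, 30, -0.7); C−A = (120, 120, +0.7).
Determinant of the coordinate differences = (-5)·120 − 120·30 = -4200.
∂z/∂x = [(-0.7)·120 − (+0.7)·30] / -4200 = +0.02500
∂z/∂y = [(-5)·(+0.7) − 120·(-0.7)] / -4200 = -0.01917
|∇f| = √(0.02500² + -0.01917²) = 0.0315 m/m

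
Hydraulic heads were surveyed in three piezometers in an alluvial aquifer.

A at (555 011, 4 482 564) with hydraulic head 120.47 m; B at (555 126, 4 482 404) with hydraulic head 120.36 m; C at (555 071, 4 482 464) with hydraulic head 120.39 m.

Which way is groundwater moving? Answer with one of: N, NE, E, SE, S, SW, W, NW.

SW

Differences from A: to B (Δx, Δy, Δh) = (115, -160, -0.11); to C = (60, -100, -0.08).
Determinant of the coordinate differences = 115·(-100) − 60·(-160) = -1900.
∂h/∂x = [(-0.11)·(-100) − (-0.08)·(-160)] / -1900 = +0.0009474
∂h/∂y = [115·(-0.08) − 60·(-0.11)] / -1900 = +0.001368
Flow = −∇h = (-0.0009474 east, -0.001368 north), which points southwest.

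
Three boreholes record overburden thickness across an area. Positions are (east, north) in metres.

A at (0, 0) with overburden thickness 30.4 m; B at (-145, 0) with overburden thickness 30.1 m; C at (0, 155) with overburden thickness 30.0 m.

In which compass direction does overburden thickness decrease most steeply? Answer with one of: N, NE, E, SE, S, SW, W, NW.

∂d/∂x = (30.1 − 30.4) / (-145 − 0) = +0.002069
∂d/∂y = (30.0 − 30.4) / (155 − 0) = -0.002581
Steepest decrease is along −∇f = (-0.002069 E, +0.002581 N) → northwest.

NW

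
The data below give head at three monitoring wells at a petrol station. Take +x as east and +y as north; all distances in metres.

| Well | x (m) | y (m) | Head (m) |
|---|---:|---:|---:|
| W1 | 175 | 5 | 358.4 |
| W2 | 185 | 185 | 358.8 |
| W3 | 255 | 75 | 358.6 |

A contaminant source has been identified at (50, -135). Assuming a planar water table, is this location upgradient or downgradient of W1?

Taking W1 as reference: W2−W1 = (10, 180, +0.4); W3−W1 = (80, 70, +0.2).
Determinant of the coordinate differences = 10·70 − 80·180 = -13700.
∂h/∂x = [(+0.4)·70 − (+0.2)·180] / -13700 = +0.0005839
∂h/∂y = [10·(+0.2) − 80·(+0.4)] / -13700 = +0.002190
Head at (50, -135) = 358.4 + (+0.0005839)·(-125) + (+0.002190)·(-140) = 358.02 m.
That is lower than the 358.4 m at W1, so the point is downgradient.

downgradient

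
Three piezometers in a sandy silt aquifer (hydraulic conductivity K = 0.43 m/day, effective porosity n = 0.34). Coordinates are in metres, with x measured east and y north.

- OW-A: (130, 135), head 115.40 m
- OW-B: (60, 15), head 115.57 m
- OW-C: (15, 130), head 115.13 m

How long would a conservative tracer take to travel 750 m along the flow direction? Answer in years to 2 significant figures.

430 years

Differences from OW-A: to OW-B (Δx, Δy, Δh) = (-70, -120, +0.17); to OW-C = (-115, -5, -0.27).
Determinant of the coordinate differences = (-70)·(-5) − (-115)·(-120) = -13450.
∂h/∂x = [(+0.17)·(-5) − (-0.27)·(-120)] / -13450 = +0.002472
∂h/∂y = [(-70)·(-0.27) − (-115)·(+0.17)] / -13450 = -0.002859
|∇h| = √(0.002472² + -0.002859²) = 0.00378
Seepage velocity v = K·i/n = 0.43 × 0.00378 / 0.34 = 0.004781 m/day.
t = 750 / 0.004781 = 1.569e+05 days = 430 years.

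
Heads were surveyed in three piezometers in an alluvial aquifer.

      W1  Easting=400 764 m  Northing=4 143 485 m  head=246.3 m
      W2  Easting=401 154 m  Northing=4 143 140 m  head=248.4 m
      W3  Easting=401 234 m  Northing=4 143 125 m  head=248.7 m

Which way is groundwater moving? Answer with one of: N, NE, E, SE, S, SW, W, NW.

With h = a·x + b·y + c and W1 as origin, the differences give:
  390·a + (-345)·b = +2.1
  470·a + (-360)·b = +2.4
Eliminate b (×(-360) and ×(-345), subtract): 21750·a = 72.00 → a = ∂h/∂x = +0.003310
Back-substitute: b = ∂h/∂y = -0.002345.
Flow = −∇h = (-0.003310 east, +0.002345 north), which points northwest.

NW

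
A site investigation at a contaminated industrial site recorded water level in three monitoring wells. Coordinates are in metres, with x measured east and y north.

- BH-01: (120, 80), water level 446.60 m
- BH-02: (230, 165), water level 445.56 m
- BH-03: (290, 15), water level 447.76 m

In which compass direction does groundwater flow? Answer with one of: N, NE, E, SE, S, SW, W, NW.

N

With h = a·x + b·y + c and BH-01 as origin, the differences give:
  110·a + 85·b = -1.04
  170·a + (-65)·b = +1.16
Eliminate b (×(-65) and ×85, subtract): -21600·a = -31.000 → a = ∂h/∂x = +0.001435
Back-substitute: b = ∂h/∂y = -0.01409.
Flow = −∇h = (-0.001435 east, +0.01409 north), which points north.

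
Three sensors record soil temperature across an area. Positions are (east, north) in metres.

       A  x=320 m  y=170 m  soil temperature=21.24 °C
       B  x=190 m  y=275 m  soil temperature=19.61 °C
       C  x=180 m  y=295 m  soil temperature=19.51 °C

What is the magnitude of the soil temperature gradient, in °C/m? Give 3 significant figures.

0.0144 °C/m

Taking A as reference: B−A = (-130, 105, -1.63); C−A = (-140, 125, -1.73).
Solve a·Δx + b·Δy = ΔT: det = (-130)·125 − (-140)·105 = -1550.
∂T/∂x = [(-1.63)·125 − (-1.73)·105] / -1550 = +0.01426
∂T/∂y = [(-130)·(-1.73) − (-140)·(-1.63)] / -1550 = +0.002129
|∇f| = √(0.01426² + 0.002129²) = 0.01442 °C/m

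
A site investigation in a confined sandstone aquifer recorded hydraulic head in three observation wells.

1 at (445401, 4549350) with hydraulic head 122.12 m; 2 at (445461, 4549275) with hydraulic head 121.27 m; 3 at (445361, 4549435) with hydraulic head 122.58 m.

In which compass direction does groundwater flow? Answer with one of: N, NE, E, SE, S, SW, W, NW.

E

Taking 1 as reference: 2−1 = (60, -75, -0.85); 3−1 = (-40, 85, +0.46).
Solve a·Δx + b·Δy = Δh: det = 60·85 − (-40)·(-75) = 2100.
∂h/∂x = [(-0.85)·85 − (+0.46)·(-75)] / 2100 = -0.01798
∂h/∂y = [60·(+0.46) − (-40)·(-0.85)] / 2100 = -0.003048
Flow = −∇h = (+0.01798 east, +0.003048 north), which points east.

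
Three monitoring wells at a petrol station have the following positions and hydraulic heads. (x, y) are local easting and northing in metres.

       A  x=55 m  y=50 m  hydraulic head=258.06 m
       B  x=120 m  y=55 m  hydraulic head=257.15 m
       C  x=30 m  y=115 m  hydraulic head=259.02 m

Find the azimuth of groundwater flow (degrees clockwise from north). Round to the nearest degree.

122°

With h = a·x + b·y + c and A as origin, the differences give:
  65·a + 5·b = -0.91
  (-25)·a + 65·b = +0.96
Eliminate b (×65 and ×5, subtract): 4350·a = -63.950 → a = ∂h/∂x = -0.01470
Back-substitute: b = ∂h/∂y = +0.009115.
Flow direction (−∇h) has components (+0.01470 E, -0.009115 N).
Azimuth = atan2(E, N) = atan2(+0.01470, -0.009115) = 121.8° ≈ 122°.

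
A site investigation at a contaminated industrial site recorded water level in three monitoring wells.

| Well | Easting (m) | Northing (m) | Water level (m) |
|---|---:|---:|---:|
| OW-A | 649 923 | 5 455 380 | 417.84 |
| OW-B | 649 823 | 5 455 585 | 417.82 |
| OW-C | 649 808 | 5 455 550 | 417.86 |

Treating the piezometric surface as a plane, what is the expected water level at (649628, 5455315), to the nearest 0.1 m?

Taking OW-A as reference: OW-B−OW-A = (-100, 205, -0.02); OW-C−OW-A = (-115, 170, +0.02).
Solve a·Δx + b·Δy = Δh: det = (-100)·170 − (-115)·205 = 6575.
∂h/∂x = [(-0.02)·170 − (+0.02)·205] / 6575 = -0.001141
∂h/∂y = [(-100)·(+0.02) − (-115)·(-0.02)] / 6575 = -0.0006540
h(649628, 5455315) = 417.84 + (-0.001141)·(-295) + (-0.0006540)·(-65) = 417.84 +0.337 +0.043 = 418.219 m.

418.2 m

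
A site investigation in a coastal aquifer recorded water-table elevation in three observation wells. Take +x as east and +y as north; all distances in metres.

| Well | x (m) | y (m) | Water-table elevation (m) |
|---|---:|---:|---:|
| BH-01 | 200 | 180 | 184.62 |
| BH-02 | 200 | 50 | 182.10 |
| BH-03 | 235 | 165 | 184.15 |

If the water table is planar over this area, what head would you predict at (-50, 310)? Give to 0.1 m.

188.4 m

Taking BH-01 as reference: BH-02−BH-01 = (0, -130, -2.52); BH-03−BH-01 = (35, -15, -0.47).
Determinant of the coordinate differences = 0·(-15) − 35·(-130) = 4550.
∂h/∂x = [(-2.52)·(-15) − (-0.47)·(-130)] / 4550 = -0.005121
∂h/∂y = [0·(-0.47) − 35·(-2.52)] / 4550 = +0.01938
h(-50, 310) = 184.62 + (-0.005121)·(-250) + (+0.01938)·(130) = 184.62 +1.280 +2.520 = 188.420 m.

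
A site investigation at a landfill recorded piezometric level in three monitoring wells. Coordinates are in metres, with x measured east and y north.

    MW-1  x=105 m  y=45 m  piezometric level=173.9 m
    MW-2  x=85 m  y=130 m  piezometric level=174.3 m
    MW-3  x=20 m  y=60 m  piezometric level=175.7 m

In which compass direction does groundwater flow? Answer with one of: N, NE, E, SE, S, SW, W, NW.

E

With h = a·x + b·y + c and MW-1 as origin, the differences give:
  (-20)·a + 85·b = +0.4
  (-85)·a + 15·b = +1.8
Eliminate b (×15 and ×85, subtract): 6925·a = -147.00 → a = ∂h/∂x = -0.02123
Back-substitute: b = ∂h/∂y = -0.0002888.
Flow = −∇h = (+0.02123 east, +0.0002888 north), which points east.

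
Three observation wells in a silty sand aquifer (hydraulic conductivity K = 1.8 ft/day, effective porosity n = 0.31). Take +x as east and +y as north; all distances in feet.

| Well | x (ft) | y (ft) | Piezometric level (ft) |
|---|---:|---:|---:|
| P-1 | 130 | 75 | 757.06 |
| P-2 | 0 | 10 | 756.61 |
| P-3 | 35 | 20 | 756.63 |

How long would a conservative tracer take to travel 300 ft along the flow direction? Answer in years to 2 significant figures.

10 years

Differences from P-1: to P-2 (Δx, Δy, Δh) = (-130, -65, -0.45); to P-3 = (-95, -55, -0.43).
Solve a·Δx + b·Δy = Δh: det = (-130)·(-55) − (-95)·(-65) = 975.
∂h/∂x = [(-0.45)·(-55) − (-0.43)·(-65)] / 975 = -0.003282
∂h/∂y = [(-130)·(-0.43) − (-95)·(-0.45)] / 975 = +0.01349
|∇h| = √(-0.003282² + 0.01349²) = 0.01388
Seepage velocity v = K·i/n = 1.8 × 0.01388 / 0.31 = 0.08059 ft/day.
t = 300 / 0.08059 = 3723 days = 10.2 years.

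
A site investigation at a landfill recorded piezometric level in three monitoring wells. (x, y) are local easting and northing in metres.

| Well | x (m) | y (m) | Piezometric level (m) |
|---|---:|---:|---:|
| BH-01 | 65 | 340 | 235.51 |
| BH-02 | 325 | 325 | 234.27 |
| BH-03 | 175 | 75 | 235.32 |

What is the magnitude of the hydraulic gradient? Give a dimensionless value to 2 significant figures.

With h = a·x + b·y + c and BH-01 as origin, the differences give:
  260·a + (-15)·b = -1.24
  110·a + (-265)·b = -0.19
Eliminate b (×(-265) and ×(-15), subtract): -67250·a = 325.750 → a = ∂h/∂x = -0.004844
Back-substitute: b = ∂h/∂y = -0.001294.
|∇h| = √(-0.004844² + -0.001294²) = 0.005014

0.0050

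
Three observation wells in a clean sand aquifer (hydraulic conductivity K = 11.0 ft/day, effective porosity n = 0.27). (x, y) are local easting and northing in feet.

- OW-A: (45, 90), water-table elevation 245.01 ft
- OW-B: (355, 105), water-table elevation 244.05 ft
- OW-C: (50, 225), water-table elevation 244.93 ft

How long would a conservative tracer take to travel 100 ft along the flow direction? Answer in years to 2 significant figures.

2.2 years

Differences from OW-A: to OW-B (Δx, Δy, Δh) = (310, 15, -0.96); to OW-C = (5, 135, -0.08).
Determinant of the coordinate differences = 310·135 − 5·15 = 41775.
∂h/∂x = [(-0.96)·135 − (-0.08)·15] / 41775 = -0.003074
∂h/∂y = [310·(-0.08) − 5·(-0.96)] / 41775 = -0.0004788
|∇h| = √(-0.003074² + -0.0004788²) = 0.003111
Seepage velocity v = K·i/n = 11.0 × 0.003111 / 0.27 = 0.1267 ft/day.
t = 100 / 0.1267 = 789.3 days = 2.16 years.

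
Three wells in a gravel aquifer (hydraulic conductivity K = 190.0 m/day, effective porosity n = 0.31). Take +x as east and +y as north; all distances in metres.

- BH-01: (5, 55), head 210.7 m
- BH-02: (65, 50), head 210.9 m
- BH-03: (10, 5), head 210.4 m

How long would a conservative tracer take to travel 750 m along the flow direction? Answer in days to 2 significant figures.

160 days

Differences from BH-01: to BH-02 (Δx, Δy, Δh) = (60, -5, +0.2); to BH-03 = (5, -50, -0.3).
Solve a·Δx + b·Δy = Δh: det = 60·(-50) − 5·(-5) = -2975.
∂h/∂x = [(+0.2)·(-50) − (-0.3)·(-5)] / -2975 = +0.003866
∂h/∂y = [60·(-0.3) − 5·(+0.2)] / -2975 = +0.006387
|∇h| = √(0.003866² + 0.006387²) = 0.007466
Seepage velocity v = K·i/n = 190.0 × 0.007466 / 0.31 = 4.576 m/day.
t = 750 / 4.576 = 163.9 days.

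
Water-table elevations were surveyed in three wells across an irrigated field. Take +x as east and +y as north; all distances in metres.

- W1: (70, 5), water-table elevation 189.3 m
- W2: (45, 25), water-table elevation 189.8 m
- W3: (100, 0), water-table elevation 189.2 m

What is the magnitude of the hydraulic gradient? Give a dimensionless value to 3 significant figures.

Taking W1 as reference: W2−W1 = (-25, 20, +0.5); W3−W1 = (30, -5, -0.1).
Solve a·Δx + b·Δy = Δh: det = (-25)·(-5) − 30·20 = -475.
∂h/∂x = [(+0.5)·(-5) − (-0.1)·20] / -475 = +0.001053
∂h/∂y = [(-25)·(-0.1) − 30·(+0.5)] / -475 = +0.02632
|∇h| = √(0.001053² + 0.02632²) = 0.02634

0.0263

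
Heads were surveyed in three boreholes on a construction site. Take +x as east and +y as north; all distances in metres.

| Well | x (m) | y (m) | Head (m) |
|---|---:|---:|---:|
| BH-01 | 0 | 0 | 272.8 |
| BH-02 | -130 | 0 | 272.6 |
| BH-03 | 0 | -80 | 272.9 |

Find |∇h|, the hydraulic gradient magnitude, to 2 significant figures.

0.0020

∂h/∂x = (272.6 − 272.8) / (-130 − 0) = +0.001538
∂h/∂y = (272.9 − 272.8) / (-80 − 0) = -0.001250
|∇h| = √(0.001538² + -0.001250²) = 0.001982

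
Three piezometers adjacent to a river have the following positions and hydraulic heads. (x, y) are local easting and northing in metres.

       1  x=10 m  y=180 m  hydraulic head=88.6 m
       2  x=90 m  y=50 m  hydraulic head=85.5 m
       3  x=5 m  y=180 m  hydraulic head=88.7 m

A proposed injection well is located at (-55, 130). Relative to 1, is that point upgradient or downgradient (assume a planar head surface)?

With h = a·x + b·y + c and 1 as origin, the differences give:
  80·a + (-130)·b = -3.1
  (-5)·a + 0·b = +0.1
Eliminate b (×0 and ×(-130), subtract): -650·a = 13.00 → a = ∂h/∂x = -0.02000
Back-substitute: b = ∂h/∂y = +0.01154.
Head at (-55, 130) = 88.6 + (-0.02000)·(-65) + (+0.01154)·(-50) = 89.32 m.
That is higher than the 88.6 m at 1, so the point is upgradient.

upgradient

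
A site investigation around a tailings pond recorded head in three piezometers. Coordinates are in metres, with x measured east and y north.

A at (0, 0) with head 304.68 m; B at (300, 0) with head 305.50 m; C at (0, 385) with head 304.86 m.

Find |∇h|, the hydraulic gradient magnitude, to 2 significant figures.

∂h/∂x = (305.50 − 304.68) / (300 − 0) = +0.002733
∂h/∂y = (304.86 − 304.68) / (385 − 0) = +0.0004675
|∇h| = √(0.002733² + 0.0004675²) = 0.002773

0.0028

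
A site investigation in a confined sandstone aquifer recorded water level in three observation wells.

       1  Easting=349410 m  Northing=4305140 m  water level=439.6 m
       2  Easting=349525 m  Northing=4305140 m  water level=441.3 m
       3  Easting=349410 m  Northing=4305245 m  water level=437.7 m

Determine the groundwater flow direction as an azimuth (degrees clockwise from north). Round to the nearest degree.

∂h/∂x = (441.3 − 439.6) / (349525 − 349410) = +0.01478
∂h/∂y = (437.7 − 439.6) / (4305245 − 4305140) = -0.01810
Flow direction (−∇h) has components (-0.01478 E, +0.01810 N).
Azimuth = atan2(E, N) = atan2(-0.01478, +0.01810) = 320.8° ≈ 321°.

321°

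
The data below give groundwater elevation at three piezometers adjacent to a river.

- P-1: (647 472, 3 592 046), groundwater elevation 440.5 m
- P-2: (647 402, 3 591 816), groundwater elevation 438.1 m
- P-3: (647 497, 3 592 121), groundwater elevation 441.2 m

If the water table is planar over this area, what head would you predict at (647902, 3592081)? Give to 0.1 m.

424.9 m

Taking P-1 as reference: P-2−P-1 = (-70, -230, -2.4); P-3−P-1 = (25, 75, +0.7).
Determinant of the coordinate differences = (-70)·75 − 25·(-230) = 500.
∂h/∂x = [(-2.4)·75 − (+0.7)·(-230)] / 500 = -0.03800
∂h/∂y = [(-70)·(+0.7) − 25·(-2.4)] / 500 = +0.02200
h(647902, 3592081) = 440.5 + (-0.03800)·(430) + (+0.02200)·(35) = 440.5 -16.340 +0.770 = 424.930 m.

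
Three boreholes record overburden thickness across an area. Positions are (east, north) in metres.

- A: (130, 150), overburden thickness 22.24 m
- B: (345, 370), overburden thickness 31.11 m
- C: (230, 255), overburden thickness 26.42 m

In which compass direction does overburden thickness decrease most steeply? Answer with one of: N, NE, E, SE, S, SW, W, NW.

With d = a·x + b·y + c and A as origin, the differences give:
  215·a + 220·b = +8.87
  100·a + 105·b = +4.18
Eliminate b (×105 and ×220, subtract): 575·a = 11.750 → a = ∂d/∂x = +0.02043
Back-substitute: b = ∂d/∂y = +0.02035.
Steepest decrease is along −∇f = (-0.02043 E, -0.02035 N) → southwest.

SW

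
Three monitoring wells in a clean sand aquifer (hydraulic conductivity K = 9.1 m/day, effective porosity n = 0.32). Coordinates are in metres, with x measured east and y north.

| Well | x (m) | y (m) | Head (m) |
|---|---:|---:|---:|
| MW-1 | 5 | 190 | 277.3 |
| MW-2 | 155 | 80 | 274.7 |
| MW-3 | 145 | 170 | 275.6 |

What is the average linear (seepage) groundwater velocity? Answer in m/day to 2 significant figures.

Taking MW-1 as reference: MW-2−MW-1 = (150, -110, -2.6); MW-3−MW-1 = (140, -20, -1.7).
Determinant of the coordinate differences = 150·(-20) − 140·(-110) = 12400.
∂h/∂x = [(-2.6)·(-20) − (-1.7)·(-110)] / 12400 = -0.01089
∂h/∂y = [150·(-1.7) − 140·(-2.6)] / 12400 = +0.008790
|∇h| = √(-0.01089² + 0.008790²) = 0.01399
Seepage velocity v = K·i/n = 9.1 × 0.01399 / 0.32 = 0.3978 m/day.

0.40 m/day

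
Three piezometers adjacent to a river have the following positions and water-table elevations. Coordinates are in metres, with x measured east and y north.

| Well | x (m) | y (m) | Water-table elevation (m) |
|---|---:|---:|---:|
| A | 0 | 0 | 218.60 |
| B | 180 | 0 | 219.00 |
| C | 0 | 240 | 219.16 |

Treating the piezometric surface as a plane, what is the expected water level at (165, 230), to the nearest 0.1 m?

219.5 m

∂h/∂x = (219.00 − 218.60) / (180 − 0) = +0.002222
∂h/∂y = (219.16 − 218.60) / (240 − 0) = +0.002333
h(165, 230) = 218.60 + (+0.002222)·(165) + (+0.002333)·(230) = 218.60 +0.367 +0.537 = 219.503 m.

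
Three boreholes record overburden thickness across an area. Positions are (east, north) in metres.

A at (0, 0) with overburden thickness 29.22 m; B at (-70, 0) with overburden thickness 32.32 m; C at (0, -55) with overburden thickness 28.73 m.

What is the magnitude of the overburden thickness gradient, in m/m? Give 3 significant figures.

0.0452 m/m

∂d/∂x = (32.32 − 29.22) / (-70 − 0) = -0.04429
∂d/∂y = (28.73 − 29.22) / (-55 − 0) = +0.008909
|∇f| = √(-0.04429² + 0.008909²) = 0.04518 m/m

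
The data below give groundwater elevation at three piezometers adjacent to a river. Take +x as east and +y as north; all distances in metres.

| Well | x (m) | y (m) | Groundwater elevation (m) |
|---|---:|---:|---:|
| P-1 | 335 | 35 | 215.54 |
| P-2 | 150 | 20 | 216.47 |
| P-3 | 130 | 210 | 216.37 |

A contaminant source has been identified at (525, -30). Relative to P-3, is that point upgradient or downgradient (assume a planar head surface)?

downgradient

Taking P-1 as reference: P-2−P-1 = (-185, -15, +0.93); P-3−P-1 = (-205, 175, +0.83).
Determinant of the coordinate differences = (-185)·175 − (-205)·(-15) = -35450.
∂h/∂x = [(+0.93)·175 − (+0.83)·(-15)] / -35450 = -0.004942
∂h/∂y = [(-185)·(+0.83) − (-205)·(+0.93)] / -35450 = -0.001047
Head at (525, -30) = 215.54 + (-0.004942)·(190) + (-0.001047)·(-65) = 214.67 m.
That is lower than the 216.37 m at P-3, so the point is downgradient.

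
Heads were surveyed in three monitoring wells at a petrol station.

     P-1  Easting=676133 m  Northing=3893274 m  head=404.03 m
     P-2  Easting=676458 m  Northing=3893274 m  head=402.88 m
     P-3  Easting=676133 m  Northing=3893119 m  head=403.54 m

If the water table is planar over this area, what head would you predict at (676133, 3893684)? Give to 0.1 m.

405.3 m

∂h/∂x = (402.88 − 404.03) / (676458 − 676133) = -0.003538
∂h/∂y = (403.54 − 404.03) / (3893119 − 3893274) = +0.003161
h(676133, 3893684) = 404.03 + (-0.003538)·(0) + (+0.003161)·(410) = 404.03 -0.000 +1.296 = 405.326 m.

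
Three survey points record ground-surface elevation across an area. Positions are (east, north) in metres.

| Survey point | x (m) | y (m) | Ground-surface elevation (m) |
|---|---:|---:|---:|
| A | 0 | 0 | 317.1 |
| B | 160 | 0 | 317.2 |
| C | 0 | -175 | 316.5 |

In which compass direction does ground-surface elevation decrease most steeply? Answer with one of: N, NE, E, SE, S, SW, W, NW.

∂z/∂x = (317.2 − 317.1) / (160 − 0) = +0.0006250
∂z/∂y = (316.5 − 317.1) / (-175 − 0) = +0.003429
Steepest decrease is along −∇f = (-0.0006250 E, -0.003429 N) → south.

S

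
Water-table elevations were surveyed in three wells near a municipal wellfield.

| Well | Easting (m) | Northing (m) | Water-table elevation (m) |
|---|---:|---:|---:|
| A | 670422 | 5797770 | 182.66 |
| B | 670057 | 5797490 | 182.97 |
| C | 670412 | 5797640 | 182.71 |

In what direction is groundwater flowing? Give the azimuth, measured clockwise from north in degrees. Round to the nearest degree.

With h = a·x + b·y + c and A as origin, the differences give:
  (-365)·a + (-280)·b = +0.31
  (-10)·a + (-130)·b = +0.05
Eliminate b (×(-130) and ×(-280), subtract): 44650·a = -26.300 → a = ∂h/∂x = -0.0005890
Back-substitute: b = ∂h/∂y = -0.0003393.
Flow direction (−∇h) has components (+0.0005890 E, +0.0003393 N).
Azimuth = atan2(E, N) = atan2(+0.0005890, +0.0003393) = 60.1° ≈ 060°.

060°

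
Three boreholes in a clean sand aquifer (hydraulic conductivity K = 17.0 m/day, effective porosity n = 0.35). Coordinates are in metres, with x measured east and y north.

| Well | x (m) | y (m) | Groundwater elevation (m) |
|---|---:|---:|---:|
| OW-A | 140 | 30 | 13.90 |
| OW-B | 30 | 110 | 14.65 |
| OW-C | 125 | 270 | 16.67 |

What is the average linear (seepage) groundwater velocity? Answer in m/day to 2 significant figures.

0.57 m/day

With h = a·x + b·y + c and OW-A as origin, the differences give:
  (-110)·a + 80·b = +0.75
  (-15)·a + 240·b = +2.77
Eliminate b (×240 and ×80, subtract): -25200·a = -41.600 → a = ∂h/∂x = +0.001651
Back-substitute: b = ∂h/∂y = +0.01164.
|∇h| = √(0.001651² + 0.01164²) = 0.01176
Seepage velocity v = K·i/n = 17.0 × 0.01176 / 0.35 = 0.5712 m/day.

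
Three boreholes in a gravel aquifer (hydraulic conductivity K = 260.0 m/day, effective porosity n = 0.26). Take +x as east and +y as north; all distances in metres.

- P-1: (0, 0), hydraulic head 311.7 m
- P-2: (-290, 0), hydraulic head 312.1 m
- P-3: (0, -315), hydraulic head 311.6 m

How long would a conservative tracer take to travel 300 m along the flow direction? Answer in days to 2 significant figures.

∂h/∂x = (312.1 − 311.7) / (-290 − 0) = -0.001379
∂h/∂y = (311.6 − 311.7) / (-315 − 0) = +0.0003175
|∇h| = √(-0.001379² + 0.0003175²) = 0.001415
Seepage velocity v = K·i/n = 260.0 × 0.001415 / 0.26 = 1.415 m/day.
t = 300 / 1.415 = 212 days.

210 days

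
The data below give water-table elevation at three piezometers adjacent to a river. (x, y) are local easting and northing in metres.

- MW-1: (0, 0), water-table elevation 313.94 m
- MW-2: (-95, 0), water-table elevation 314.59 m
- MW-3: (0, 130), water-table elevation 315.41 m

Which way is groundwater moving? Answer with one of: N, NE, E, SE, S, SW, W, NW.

∂h/∂x = (314.59 − 313.94) / (-95 − 0) = -0.006842
∂h/∂y = (315.41 − 313.94) / (130 − 0) = +0.01131
Flow = −∇h = (+0.006842 east, -0.01131 north), which points southeast.

SE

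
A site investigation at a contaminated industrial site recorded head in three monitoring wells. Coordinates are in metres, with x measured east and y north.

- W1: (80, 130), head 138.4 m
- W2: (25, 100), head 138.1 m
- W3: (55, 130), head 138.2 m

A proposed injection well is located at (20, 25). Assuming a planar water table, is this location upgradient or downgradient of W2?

upgradient

Three-point gradient (reference W1): Δ to W2 = (-55, -30, -0.3), Δ to W3 = (-25, 0, -0.2).
∂h/∂x = +0.008000, ∂h/∂y = -0.004667 (det = -750).
Head at (20, 25) = 138.4 + (+0.008000)·(-60) + (-0.004667)·(-105) = 138.41 m.
That is higher than the 138.1 m at W2, so the point is upgradient.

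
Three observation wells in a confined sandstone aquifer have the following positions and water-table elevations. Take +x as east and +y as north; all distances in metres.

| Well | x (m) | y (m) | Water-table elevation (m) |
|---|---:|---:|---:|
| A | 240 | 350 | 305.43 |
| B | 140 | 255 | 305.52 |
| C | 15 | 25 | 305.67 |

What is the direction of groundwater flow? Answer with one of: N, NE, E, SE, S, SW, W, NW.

NE

With h = a·x + b·y + c and A as origin, the differences give:
  (-100)·a + (-95)·b = +0.09
  (-225)·a + (-325)·b = +0.24
Eliminate b (×(-325) and ×(-95), subtract): 11125·a = -6.450 → a = ∂h/∂x = -0.0005798
Back-substitute: b = ∂h/∂y = -0.0003371.
Flow = −∇h = (+0.0005798 east, +0.0003371 north), which points northeast.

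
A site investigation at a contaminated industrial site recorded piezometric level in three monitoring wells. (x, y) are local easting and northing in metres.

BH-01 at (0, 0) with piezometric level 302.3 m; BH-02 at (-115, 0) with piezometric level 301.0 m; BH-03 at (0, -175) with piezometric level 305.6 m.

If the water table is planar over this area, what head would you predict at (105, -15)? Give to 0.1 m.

303.8 m

∂h/∂x = (301.0 − 302.3) / (-115 − 0) = +0.01130
∂h/∂y = (305.6 − 302.3) / (-175 − 0) = -0.01886
h(105, -15) = 302.3 + (+0.01130)·(105) + (-0.01886)·(-15) = 302.3 +1.187 +0.283 = 303.770 m.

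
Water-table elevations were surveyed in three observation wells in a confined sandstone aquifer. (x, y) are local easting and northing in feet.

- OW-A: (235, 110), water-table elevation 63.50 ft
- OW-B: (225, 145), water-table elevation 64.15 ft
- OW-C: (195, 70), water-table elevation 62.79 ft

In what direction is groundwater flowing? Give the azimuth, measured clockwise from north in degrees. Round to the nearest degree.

178°

Taking OW-A as reference: OW-B−OW-A = (-10, 35, +0.65); OW-C−OW-A = (-40, -40, -0.71).
Determinant of the coordinate differences = (-10)·(-40) − (-40)·35 = 1800.
∂h/∂x = [(+0.65)·(-40) − (-0.71)·35] / 1800 = -0.0006389
∂h/∂y = [(-10)·(-0.71) − (-40)·(+0.65)] / 1800 = +0.01839
Flow direction (−∇h) has components (+0.0006389 E, -0.01839 N).
Azimuth = atan2(E, N) = atan2(+0.0006389, -0.01839) = 178.0° ≈ 178°.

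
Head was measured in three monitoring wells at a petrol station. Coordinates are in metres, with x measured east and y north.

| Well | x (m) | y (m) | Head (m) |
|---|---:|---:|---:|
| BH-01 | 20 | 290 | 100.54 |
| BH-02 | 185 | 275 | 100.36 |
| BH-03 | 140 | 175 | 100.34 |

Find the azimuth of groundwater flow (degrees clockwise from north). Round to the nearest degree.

Differences from BH-01: to BH-02 (Δx, Δy, Δh) = (165, -15, -0.18); to BH-03 = (120, -115, -0.20).
Solve a·Δx + b·Δy = Δh: det = 165·(-115) − 120·(-15) = -17175.
∂h/∂x = [(-0.18)·(-115) − (-0.20)·(-15)] / -17175 = -0.001031
∂h/∂y = [165·(-0.20) − 120·(-0.18)] / -17175 = +0.0006638
Flow direction (−∇h) has components (+0.001031 E, -0.0006638 N).
Azimuth = atan2(E, N) = atan2(+0.001031, -0.0006638) = 122.8° ≈ 123°.

123°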